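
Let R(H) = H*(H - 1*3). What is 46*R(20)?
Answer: 15640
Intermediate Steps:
R(H) = H*(-3 + H) (R(H) = H*(H - 3) = H*(-3 + H))
46*R(20) = 46*(20*(-3 + 20)) = 46*(20*17) = 46*340 = 15640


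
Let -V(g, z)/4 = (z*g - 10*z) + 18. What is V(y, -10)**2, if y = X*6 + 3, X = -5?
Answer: 2408704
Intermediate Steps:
y = -27 (y = -5*6 + 3 = -30 + 3 = -27)
V(g, z) = -72 + 40*z - 4*g*z (V(g, z) = -4*((z*g - 10*z) + 18) = -4*((g*z - 10*z) + 18) = -4*((-10*z + g*z) + 18) = -4*(18 - 10*z + g*z) = -72 + 40*z - 4*g*z)
V(y, -10)**2 = (-72 + 40*(-10) - 4*(-27)*(-10))**2 = (-72 - 400 - 1080)**2 = (-1552)**2 = 2408704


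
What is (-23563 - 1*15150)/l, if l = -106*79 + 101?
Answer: 38713/8273 ≈ 4.6794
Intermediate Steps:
l = -8273 (l = -8374 + 101 = -8273)
(-23563 - 1*15150)/l = (-23563 - 1*15150)/(-8273) = (-23563 - 15150)*(-1/8273) = -38713*(-1/8273) = 38713/8273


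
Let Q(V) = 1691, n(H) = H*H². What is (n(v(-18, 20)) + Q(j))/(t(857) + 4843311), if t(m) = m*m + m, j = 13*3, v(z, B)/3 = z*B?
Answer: -114519119/507147 ≈ -225.81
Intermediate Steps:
v(z, B) = 3*B*z (v(z, B) = 3*(z*B) = 3*(B*z) = 3*B*z)
j = 39
t(m) = m + m² (t(m) = m² + m = m + m²)
n(H) = H³
(n(v(-18, 20)) + Q(j))/(t(857) + 4843311) = ((3*20*(-18))³ + 1691)/(857*(1 + 857) + 4843311) = ((-1080)³ + 1691)/(857*858 + 4843311) = (-1259712000 + 1691)/(735306 + 4843311) = -1259710309/5578617 = -1259710309*1/5578617 = -114519119/507147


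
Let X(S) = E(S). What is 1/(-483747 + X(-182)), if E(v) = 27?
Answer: -1/483720 ≈ -2.0673e-6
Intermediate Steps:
X(S) = 27
1/(-483747 + X(-182)) = 1/(-483747 + 27) = 1/(-483720) = -1/483720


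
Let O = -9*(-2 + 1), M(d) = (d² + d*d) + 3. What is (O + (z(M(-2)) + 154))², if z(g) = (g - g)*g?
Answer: 26569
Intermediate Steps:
M(d) = 3 + 2*d² (M(d) = (d² + d²) + 3 = 2*d² + 3 = 3 + 2*d²)
z(g) = 0 (z(g) = 0*g = 0)
O = 9 (O = -9*(-1) = 9)
(O + (z(M(-2)) + 154))² = (9 + (0 + 154))² = (9 + 154)² = 163² = 26569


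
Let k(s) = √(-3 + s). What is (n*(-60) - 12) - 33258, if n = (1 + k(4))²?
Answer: -33510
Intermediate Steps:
n = 4 (n = (1 + √(-3 + 4))² = (1 + √1)² = (1 + 1)² = 2² = 4)
(n*(-60) - 12) - 33258 = (4*(-60) - 12) - 33258 = (-240 - 12) - 33258 = -252 - 33258 = -33510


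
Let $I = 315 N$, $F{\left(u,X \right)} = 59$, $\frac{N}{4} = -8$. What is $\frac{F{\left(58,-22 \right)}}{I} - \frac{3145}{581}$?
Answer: $- \frac{647671}{119520} \approx -5.4189$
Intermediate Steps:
$N = -32$ ($N = 4 \left(-8\right) = -32$)
$I = -10080$ ($I = 315 \left(-32\right) = -10080$)
$\frac{F{\left(58,-22 \right)}}{I} - \frac{3145}{581} = \frac{59}{-10080} - \frac{3145}{581} = 59 \left(- \frac{1}{10080}\right) - \frac{3145}{581} = - \frac{59}{10080} - \frac{3145}{581} = - \frac{647671}{119520}$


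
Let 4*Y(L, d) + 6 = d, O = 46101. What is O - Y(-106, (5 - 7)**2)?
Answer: 92203/2 ≈ 46102.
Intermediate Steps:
Y(L, d) = -3/2 + d/4
O - Y(-106, (5 - 7)**2) = 46101 - (-3/2 + (5 - 7)**2/4) = 46101 - (-3/2 + (1/4)*(-2)**2) = 46101 - (-3/2 + (1/4)*4) = 46101 - (-3/2 + 1) = 46101 - 1*(-1/2) = 46101 + 1/2 = 92203/2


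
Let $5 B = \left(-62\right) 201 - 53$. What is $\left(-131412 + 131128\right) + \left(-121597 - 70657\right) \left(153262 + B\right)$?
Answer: $-28984021070$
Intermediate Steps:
$B = -2503$ ($B = \frac{\left(-62\right) 201 - 53}{5} = \frac{-12462 - 53}{5} = \frac{1}{5} \left(-12515\right) = -2503$)
$\left(-131412 + 131128\right) + \left(-121597 - 70657\right) \left(153262 + B\right) = \left(-131412 + 131128\right) + \left(-121597 - 70657\right) \left(153262 - 2503\right) = -284 - 28984020786 = -28984021070$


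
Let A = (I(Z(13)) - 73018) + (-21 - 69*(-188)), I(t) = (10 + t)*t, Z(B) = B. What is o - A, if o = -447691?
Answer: -387923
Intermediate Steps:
I(t) = t*(10 + t)
A = -59768 (A = (13*(10 + 13) - 73018) + (-21 - 69*(-188)) = (13*23 - 73018) + (-21 + 12972) = (299 - 73018) + 12951 = -72719 + 12951 = -59768)
o - A = -447691 - 1*(-59768) = -447691 + 59768 = -387923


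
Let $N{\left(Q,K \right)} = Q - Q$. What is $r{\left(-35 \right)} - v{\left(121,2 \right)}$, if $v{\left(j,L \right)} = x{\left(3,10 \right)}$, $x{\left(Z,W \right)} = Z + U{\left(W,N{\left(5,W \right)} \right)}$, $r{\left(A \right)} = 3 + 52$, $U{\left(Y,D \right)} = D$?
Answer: $52$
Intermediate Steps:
$N{\left(Q,K \right)} = 0$
$r{\left(A \right)} = 55$
$x{\left(Z,W \right)} = Z$ ($x{\left(Z,W \right)} = Z + 0 = Z$)
$v{\left(j,L \right)} = 3$
$r{\left(-35 \right)} - v{\left(121,2 \right)} = 55 - 3 = 52$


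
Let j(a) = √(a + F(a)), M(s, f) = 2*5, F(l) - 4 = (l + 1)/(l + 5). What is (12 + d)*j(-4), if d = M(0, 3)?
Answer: 22*I*√3 ≈ 38.105*I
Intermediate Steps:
F(l) = 4 + (1 + l)/(5 + l) (F(l) = 4 + (l + 1)/(l + 5) = 4 + (1 + l)/(5 + l))
M(s, f) = 10
j(a) = √(a + (21 + 5*a)/(5 + a))
d = 10
(12 + d)*j(-4) = (12 + 10)*√((21 + (-4)² + 10*(-4))/(5 - 4)) = 22*√((21 + 16 - 40)/1) = 22*√(1*(-3)) = 22*√(-3) = 22*(I*√3) = 22*I*√3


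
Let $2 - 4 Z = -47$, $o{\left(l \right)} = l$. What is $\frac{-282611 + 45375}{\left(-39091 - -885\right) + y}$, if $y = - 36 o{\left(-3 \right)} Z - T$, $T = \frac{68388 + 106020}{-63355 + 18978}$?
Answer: $\frac{10527821972}{1636582483} \approx 6.4328$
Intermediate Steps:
$T = - \frac{174408}{44377}$ ($T = \frac{174408}{-44377} = 174408 \left(- \frac{1}{44377}\right) = - \frac{174408}{44377} \approx -3.9301$)
$Z = \frac{49}{4}$ ($Z = \frac{1}{2} - - \frac{47}{4} = \frac{1}{2} + \frac{47}{4} = \frac{49}{4} \approx 12.25$)
$y = \frac{58885179}{44377}$ ($y = \left(-36\right) \left(-3\right) \frac{49}{4} - - \frac{174408}{44377} = 108 \cdot \frac{49}{4} + \frac{174408}{44377} = 1323 + \frac{174408}{44377} = \frac{58885179}{44377} \approx 1326.9$)
$\frac{-282611 + 45375}{\left(-39091 - -885\right) + y} = \frac{-282611 + 45375}{\left(-39091 - -885\right) + \frac{58885179}{44377}} = - \frac{237236}{\left(-39091 + 885\right) + \frac{58885179}{44377}} = - \frac{237236}{-38206 + \frac{58885179}{44377}} = - \frac{237236}{- \frac{1636582483}{44377}} = \left(-237236\right) \left(- \frac{44377}{1636582483}\right) = \frac{10527821972}{1636582483}$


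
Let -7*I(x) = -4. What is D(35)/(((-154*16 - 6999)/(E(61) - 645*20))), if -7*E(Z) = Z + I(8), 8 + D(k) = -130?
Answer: -87289278/463687 ≈ -188.25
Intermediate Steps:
D(k) = -138 (D(k) = -8 - 130 = -138)
I(x) = 4/7 (I(x) = -⅐*(-4) = 4/7)
E(Z) = -4/49 - Z/7 (E(Z) = -(Z + 4/7)/7 = -(4/7 + Z)/7 = -4/49 - Z/7)
D(35)/(((-154*16 - 6999)/(E(61) - 645*20))) = -138*((-4/49 - ⅐*61) - 645*20)/(-154*16 - 6999) = -138*((-4/49 - 61/7) - 12900)/(-2464 - 6999) = -138/((-9463/(-431/49 - 12900))) = -138/((-9463/(-632531/49))) = -138/((-9463*(-49/632531))) = -138/463687/632531 = -138*632531/463687 = -87289278/463687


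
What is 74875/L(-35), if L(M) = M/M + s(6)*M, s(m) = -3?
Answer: 74875/106 ≈ 706.37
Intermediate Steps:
L(M) = 1 - 3*M (L(M) = M/M - 3*M = 1 - 3*M)
74875/L(-35) = 74875/(1 - 3*(-35)) = 74875/(1 + 105) = 74875/106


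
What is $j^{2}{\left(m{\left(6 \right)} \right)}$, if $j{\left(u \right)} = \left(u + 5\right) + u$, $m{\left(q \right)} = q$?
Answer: $289$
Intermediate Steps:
$j{\left(u \right)} = 5 + 2 u$ ($j{\left(u \right)} = \left(5 + u\right) + u = 5 + 2 u$)
$j^{2}{\left(m{\left(6 \right)} \right)} = \left(5 + 2 \cdot 6\right)^{2} = \left(5 + 12\right)^{2} = 17^{2} = 289$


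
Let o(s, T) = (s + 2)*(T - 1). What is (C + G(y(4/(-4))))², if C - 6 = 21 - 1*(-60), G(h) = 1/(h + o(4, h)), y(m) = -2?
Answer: 3024121/400 ≈ 7560.3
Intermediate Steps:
o(s, T) = (-1 + T)*(2 + s) (o(s, T) = (2 + s)*(-1 + T) = (-1 + T)*(2 + s))
G(h) = 1/(-6 + 7*h) (G(h) = 1/(h + (-2 - 1*4 + 2*h + h*4)) = 1/(h + (-2 - 4 + 2*h + 4*h)) = 1/(h + (-6 + 6*h)) = 1/(-6 + 7*h))
C = 87 (C = 6 + (21 - 1*(-60)) = 6 + (21 + 60) = 6 + 81 = 87)
(C + G(y(4/(-4))))² = (87 + 1/(-6 + 7*(-2)))² = (87 + 1/(-6 - 14))² = (87 + 1/(-20))² = (87 - 1/20)² = (1739/20)² = 3024121/400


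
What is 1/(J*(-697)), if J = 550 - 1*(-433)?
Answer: -1/685151 ≈ -1.4595e-6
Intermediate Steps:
J = 983 (J = 550 + 433 = 983)
1/(J*(-697)) = 1/(983*(-697)) = 1/(-685151) = -1/685151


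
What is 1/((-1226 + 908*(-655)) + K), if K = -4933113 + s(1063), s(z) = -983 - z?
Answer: -1/5531125 ≈ -1.8080e-7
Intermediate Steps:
K = -4935159 (K = -4933113 + (-983 - 1*1063) = -4933113 + (-983 - 1063) = -4933113 - 2046 = -4935159)
1/((-1226 + 908*(-655)) + K) = 1/((-1226 + 908*(-655)) - 4935159) = 1/((-1226 - 594740) - 4935159) = 1/(-595966 - 4935159) = 1/(-5531125) = -1/5531125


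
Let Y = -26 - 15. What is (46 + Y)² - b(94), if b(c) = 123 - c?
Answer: -4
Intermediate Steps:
Y = -41
(46 + Y)² - b(94) = (46 - 41)² - (123 - 1*94) = 5² - (123 - 94) = 25 - 1*29 = 25 - 29 = -4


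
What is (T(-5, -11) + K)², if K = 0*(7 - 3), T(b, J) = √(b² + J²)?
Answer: 146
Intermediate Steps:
T(b, J) = √(J² + b²)
K = 0 (K = 0*4 = 0)
(T(-5, -11) + K)² = (√((-11)² + (-5)²) + 0)² = (√(121 + 25) + 0)² = (√146 + 0)² = (√146)² = 146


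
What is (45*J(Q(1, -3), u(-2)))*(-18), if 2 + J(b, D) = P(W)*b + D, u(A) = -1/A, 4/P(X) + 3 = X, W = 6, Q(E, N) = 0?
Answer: 1215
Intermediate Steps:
P(X) = 4/(-3 + X)
J(b, D) = -2 + D + 4*b/3 (J(b, D) = -2 + ((4/(-3 + 6))*b + D) = -2 + ((4/3)*b + D) = -2 + ((4*(⅓))*b + D) = -2 + (4*b/3 + D) = -2 + (D + 4*b/3) = -2 + D + 4*b/3)
(45*J(Q(1, -3), u(-2)))*(-18) = (45*(-2 - 1/(-2) + (4/3)*0))*(-18) = (45*(-2 - 1*(-½) + 0))*(-18) = (45*(-2 + ½ + 0))*(-18) = (45*(-3/2))*(-18) = -135/2*(-18) = 1215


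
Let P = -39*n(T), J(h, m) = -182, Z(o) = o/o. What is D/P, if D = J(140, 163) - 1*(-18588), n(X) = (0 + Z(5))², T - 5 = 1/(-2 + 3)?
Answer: -18406/39 ≈ -471.95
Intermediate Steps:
Z(o) = 1
T = 6 (T = 5 + 1/(-2 + 3) = 5 + 1/1 = 5 + 1 = 6)
n(X) = 1 (n(X) = (0 + 1)² = 1² = 1)
D = 18406 (D = -182 - 1*(-18588) = -182 + 18588 = 18406)
P = -39 (P = -39*1 = -39)
D/P = 18406/(-39) = 18406*(-1/39) = -18406/39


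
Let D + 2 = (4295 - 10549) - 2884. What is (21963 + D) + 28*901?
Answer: 38051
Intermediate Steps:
D = -9140 (D = -2 + ((4295 - 10549) - 2884) = -2 + (-6254 - 2884) = -2 - 9138 = -9140)
(21963 + D) + 28*901 = (21963 - 9140) + 28*901 = 12823 + 25228 = 38051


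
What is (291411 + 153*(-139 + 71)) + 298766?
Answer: 579773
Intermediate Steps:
(291411 + 153*(-139 + 71)) + 298766 = (291411 + 153*(-68)) + 298766 = (291411 - 10404) + 298766 = 281007 + 298766 = 579773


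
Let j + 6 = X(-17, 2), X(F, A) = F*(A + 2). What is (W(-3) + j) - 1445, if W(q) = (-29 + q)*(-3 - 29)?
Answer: -495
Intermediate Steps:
X(F, A) = F*(2 + A)
j = -74 (j = -6 - 17*(2 + 2) = -6 - 17*4 = -6 - 68 = -74)
W(q) = 928 - 32*q (W(q) = (-29 + q)*(-32) = 928 - 32*q)
(W(-3) + j) - 1445 = ((928 - 32*(-3)) - 74) - 1445 = ((928 + 96) - 74) - 1445 = (1024 - 74) - 1445 = 950 - 1445 = -495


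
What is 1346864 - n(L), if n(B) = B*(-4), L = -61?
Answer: 1346620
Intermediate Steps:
n(B) = -4*B
1346864 - n(L) = 1346864 - (-4)*(-61) = 1346864 - 1*244 = 1346864 - 244 = 1346620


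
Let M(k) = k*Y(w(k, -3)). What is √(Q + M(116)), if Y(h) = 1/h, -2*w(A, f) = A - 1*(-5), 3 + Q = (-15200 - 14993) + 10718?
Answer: I*√2357070/11 ≈ 139.57*I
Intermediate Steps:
Q = -19478 (Q = -3 + ((-15200 - 14993) + 10718) = -3 + (-30193 + 10718) = -3 - 19475 = -19478)
w(A, f) = -5/2 - A/2 (w(A, f) = -(A - 1*(-5))/2 = -(A + 5)/2 = -(5 + A)/2 = -5/2 - A/2)
M(k) = k/(-5/2 - k/2)
√(Q + M(116)) = √(-19478 - 2*116/(5 + 116)) = √(-19478 - 2*116/121) = √(-19478 - 2*116*1/121) = √(-19478 - 232/121) = √(-2357070/121) = I*√2357070/11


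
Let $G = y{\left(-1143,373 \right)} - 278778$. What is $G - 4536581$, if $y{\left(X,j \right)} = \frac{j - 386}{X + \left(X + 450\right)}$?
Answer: $- \frac{8840999111}{1836} \approx -4.8154 \cdot 10^{6}$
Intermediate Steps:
$y{\left(X,j \right)} = \frac{-386 + j}{450 + 2 X}$ ($y{\left(X,j \right)} = \frac{-386 + j}{X + \left(450 + X\right)} = \frac{-386 + j}{450 + 2 X}$)
$G = - \frac{511836395}{1836}$ ($G = \frac{-386 + 373}{2 \left(225 - 1143\right)} - 278778 = \frac{1}{2} \frac{1}{-918} \left(-13\right) - 278778 = \frac{1}{2} \left(- \frac{1}{918}\right) \left(-13\right) - 278778 = \frac{13}{1836} - 278778 = - \frac{511836395}{1836} \approx -2.7878 \cdot 10^{5}$)
$G - 4536581 = - \frac{511836395}{1836} - 4536581 = - \frac{8840999111}{1836}$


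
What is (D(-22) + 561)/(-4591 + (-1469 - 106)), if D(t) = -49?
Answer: -256/3083 ≈ -0.083036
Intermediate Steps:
(D(-22) + 561)/(-4591 + (-1469 - 106)) = (-49 + 561)/(-4591 + (-1469 - 106)) = 512/(-4591 - 1575) = 512/(-6166) = 512*(-1/6166) = -256/3083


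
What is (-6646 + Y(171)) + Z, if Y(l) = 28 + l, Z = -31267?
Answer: -37714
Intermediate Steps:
(-6646 + Y(171)) + Z = (-6646 + (28 + 171)) - 31267 = (-6646 + 199) - 31267 = -6447 - 31267 = -37714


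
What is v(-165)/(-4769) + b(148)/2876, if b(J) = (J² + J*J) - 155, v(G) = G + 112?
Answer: 208333585/13715644 ≈ 15.189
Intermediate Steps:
v(G) = 112 + G
b(J) = -155 + 2*J² (b(J) = (J² + J²) - 155 = 2*J² - 155 = -155 + 2*J²)
v(-165)/(-4769) + b(148)/2876 = (112 - 165)/(-4769) + (-155 + 2*148²)/2876 = -53*(-1/4769) + (-155 + 2*21904)*(1/2876) = 53/4769 + (-155 + 43808)*(1/2876) = 53/4769 + 43653*(1/2876) = 53/4769 + 43653/2876 = 208333585/13715644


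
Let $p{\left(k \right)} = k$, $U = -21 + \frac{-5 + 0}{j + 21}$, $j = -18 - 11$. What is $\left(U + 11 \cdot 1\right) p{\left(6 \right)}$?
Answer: $- \frac{225}{4} \approx -56.25$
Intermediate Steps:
$j = -29$ ($j = -18 - 11 = -29$)
$U = - \frac{163}{8}$ ($U = -21 + \frac{-5 + 0}{-29 + 21} = -21 - \frac{5}{-8} = -21 - - \frac{5}{8} = -21 + \frac{5}{8} = - \frac{163}{8} \approx -20.375$)
$\left(U + 11 \cdot 1\right) p{\left(6 \right)} = \left(- \frac{163}{8} + 11 \cdot 1\right) 6 = \left(- \frac{163}{8} + 11\right) 6 = \left(- \frac{75}{8}\right) 6 = - \frac{225}{4}$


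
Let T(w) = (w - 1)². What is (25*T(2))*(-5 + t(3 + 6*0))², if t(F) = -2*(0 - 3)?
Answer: 25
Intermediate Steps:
T(w) = (-1 + w)²
t(F) = 6 (t(F) = -2*(-3) = 6)
(25*T(2))*(-5 + t(3 + 6*0))² = (25*(-1 + 2)²)*(-5 + 6)² = (25*1²)*1² = (25*1)*1 = 25*1 = 25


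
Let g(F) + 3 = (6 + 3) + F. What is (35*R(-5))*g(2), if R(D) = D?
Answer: -1400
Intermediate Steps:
g(F) = 6 + F (g(F) = -3 + ((6 + 3) + F) = -3 + (9 + F) = 6 + F)
(35*R(-5))*g(2) = (35*(-5))*(6 + 2) = -175*8 = -1400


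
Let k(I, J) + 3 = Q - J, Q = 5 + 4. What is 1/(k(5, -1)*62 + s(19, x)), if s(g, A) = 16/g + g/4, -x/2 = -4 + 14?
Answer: 76/33409 ≈ 0.0022748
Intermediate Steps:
x = -20 (x = -2*(-4 + 14) = -2*10 = -20)
Q = 9
k(I, J) = 6 - J (k(I, J) = -3 + (9 - J) = 6 - J)
s(g, A) = 16/g + g/4 (s(g, A) = 16/g + g*(1/4) = 16/g + g/4)
1/(k(5, -1)*62 + s(19, x)) = 1/((6 - 1*(-1))*62 + (16/19 + (1/4)*19)) = 1/((6 + 1)*62 + (16*(1/19) + 19/4)) = 1/(7*62 + (16/19 + 19/4)) = 1/(434 + 425/76) = 1/(33409/76) = 76/33409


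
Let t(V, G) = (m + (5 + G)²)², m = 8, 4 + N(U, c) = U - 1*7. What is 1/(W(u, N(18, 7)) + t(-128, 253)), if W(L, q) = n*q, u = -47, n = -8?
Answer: 1/4431831128 ≈ 2.2564e-10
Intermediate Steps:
N(U, c) = -11 + U (N(U, c) = -4 + (U - 1*7) = -4 + (U - 7) = -4 + (-7 + U) = -11 + U)
t(V, G) = (8 + (5 + G)²)²
W(L, q) = -8*q
1/(W(u, N(18, 7)) + t(-128, 253)) = 1/(-8*(-11 + 18) + (8 + (5 + 253)²)²) = 1/(-8*7 + (8 + 258²)²) = 1/(-56 + (8 + 66564)²) = 1/(-56 + 66572²) = 1/(-56 + 4431831184) = 1/4431831128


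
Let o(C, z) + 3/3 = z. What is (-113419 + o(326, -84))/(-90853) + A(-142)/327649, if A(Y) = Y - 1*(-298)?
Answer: 5314806452/4252556371 ≈ 1.2498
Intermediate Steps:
o(C, z) = -1 + z
A(Y) = 298 + Y (A(Y) = Y + 298 = 298 + Y)
(-113419 + o(326, -84))/(-90853) + A(-142)/327649 = (-113419 + (-1 - 84))/(-90853) + (298 - 142)/327649 = (-113419 - 85)*(-1/90853) + 156*(1/327649) = -113504*(-1/90853) + 156/327649 = 113504/90853 + 156/327649 = 5314806452/4252556371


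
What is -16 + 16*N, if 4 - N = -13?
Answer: 256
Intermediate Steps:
N = 17 (N = 4 - 1*(-13) = 4 + 13 = 17)
-16 + 16*N = -16 + 16*17 = -16 + 272 = 256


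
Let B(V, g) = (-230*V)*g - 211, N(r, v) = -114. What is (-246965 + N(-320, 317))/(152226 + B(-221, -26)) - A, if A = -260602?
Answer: 304791225209/1169565 ≈ 2.6060e+5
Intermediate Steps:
B(V, g) = -211 - 230*V*g (B(V, g) = -230*V*g - 211 = -211 - 230*V*g)
(-246965 + N(-320, 317))/(152226 + B(-221, -26)) - A = (-246965 - 114)/(152226 + (-211 - 230*(-221)*(-26))) - 1*(-260602) = -247079/(152226 + (-211 - 1321580)) + 260602 = -247079/(152226 - 1321791) + 260602 = -247079/(-1169565) + 260602 = -247079*(-1/1169565) + 260602 = 247079/1169565 + 260602 = 304791225209/1169565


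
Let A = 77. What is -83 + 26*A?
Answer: 1919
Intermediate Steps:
-83 + 26*A = -83 + 26*77 = -83 + 2002 = 1919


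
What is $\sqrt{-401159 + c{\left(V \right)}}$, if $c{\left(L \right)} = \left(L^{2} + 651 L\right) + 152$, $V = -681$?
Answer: $i \sqrt{380577} \approx 616.91 i$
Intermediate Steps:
$c{\left(L \right)} = 152 + L^{2} + 651 L$
$\sqrt{-401159 + c{\left(V \right)}} = \sqrt{-401159 + \left(152 + \left(-681\right)^{2} + 651 \left(-681\right)\right)} = \sqrt{-401159 + \left(152 + 463761 - 443331\right)} = \sqrt{-401159 + 20582} = \sqrt{-380577} = i \sqrt{380577}$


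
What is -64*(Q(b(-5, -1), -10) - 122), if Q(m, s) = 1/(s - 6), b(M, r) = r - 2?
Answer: 7812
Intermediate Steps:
b(M, r) = -2 + r
Q(m, s) = 1/(-6 + s)
-64*(Q(b(-5, -1), -10) - 122) = -64*(1/(-6 - 10) - 122) = -64*(1/(-16) - 122) = -64*(-1/16 - 122) = -64*(-1953/16) = 7812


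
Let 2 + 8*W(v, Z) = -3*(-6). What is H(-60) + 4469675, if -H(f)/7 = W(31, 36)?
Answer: 4469661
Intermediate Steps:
W(v, Z) = 2 (W(v, Z) = -1/4 + (-3*(-6))/8 = -1/4 + (1/8)*18 = -1/4 + 9/4 = 2)
H(f) = -14 (H(f) = -7*2 = -14)
H(-60) + 4469675 = -14 + 4469675 = 4469661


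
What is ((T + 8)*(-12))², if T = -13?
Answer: 3600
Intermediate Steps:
((T + 8)*(-12))² = ((-13 + 8)*(-12))² = (-5*(-12))² = 60² = 3600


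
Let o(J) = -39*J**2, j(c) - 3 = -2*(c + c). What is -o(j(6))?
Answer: 17199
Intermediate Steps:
j(c) = 3 - 4*c (j(c) = 3 - 2*(c + c) = 3 - 4*c)
-o(j(6)) = -(-39)*(3 - 4*6)**2 = -(-39)*(3 - 24)**2 = -(-39)*(-21)**2 = -(-39)*441 = -1*(-17199) = 17199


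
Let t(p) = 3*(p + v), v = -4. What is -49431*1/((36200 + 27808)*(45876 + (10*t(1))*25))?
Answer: -16477/930804336 ≈ -1.7702e-5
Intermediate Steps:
t(p) = -12 + 3*p (t(p) = 3*(p - 4) = 3*(-4 + p) = -12 + 3*p)
-49431*1/((36200 + 27808)*(45876 + (10*t(1))*25)) = -49431*1/((36200 + 27808)*(45876 + (10*(-12 + 3*1))*25)) = -49431*1/(64008*(45876 + (10*(-12 + 3))*25)) = -49431*1/(64008*(45876 + (10*(-9))*25)) = -49431*1/(64008*(45876 - 90*25)) = -49431*1/(64008*(45876 - 2250)) = -49431/(64008*43626) = -49431/2792413008 = -49431*1/2792413008 = -16477/930804336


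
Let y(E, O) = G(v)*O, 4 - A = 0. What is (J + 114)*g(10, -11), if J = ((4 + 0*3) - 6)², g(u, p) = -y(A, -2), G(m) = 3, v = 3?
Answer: 708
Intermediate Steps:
A = 4 (A = 4 - 1*0 = 4 + 0 = 4)
y(E, O) = 3*O
g(u, p) = 6 (g(u, p) = -3*(-2) = -1*(-6) = 6)
J = 4 (J = ((4 + 0) - 6)² = (4 - 6)² = (-2)² = 4)
(J + 114)*g(10, -11) = (4 + 114)*6 = 118*6 = 708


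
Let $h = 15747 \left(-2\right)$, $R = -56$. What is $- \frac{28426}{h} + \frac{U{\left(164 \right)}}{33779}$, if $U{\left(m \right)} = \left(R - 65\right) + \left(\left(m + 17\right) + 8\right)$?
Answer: $\frac{28304219}{31289289} \approx 0.9046$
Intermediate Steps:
$U{\left(m \right)} = -96 + m$ ($U{\left(m \right)} = \left(-56 - 65\right) + \left(\left(m + 17\right) + 8\right) = -121 + \left(\left(17 + m\right) + 8\right) = -121 + \left(25 + m\right) = -96 + m$)
$h = -31494$
$- \frac{28426}{h} + \frac{U{\left(164 \right)}}{33779} = - \frac{28426}{-31494} + \frac{-96 + 164}{33779} = \left(-28426\right) \left(- \frac{1}{31494}\right) + 68 \cdot \frac{1}{33779} = \frac{14213}{15747} + \frac{4}{1987} = \frac{28304219}{31289289}$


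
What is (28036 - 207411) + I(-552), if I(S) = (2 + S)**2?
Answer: 123125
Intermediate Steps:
(28036 - 207411) + I(-552) = (28036 - 207411) + (2 - 552)**2 = -179375 + (-550)**2 = -179375 + 302500 = 123125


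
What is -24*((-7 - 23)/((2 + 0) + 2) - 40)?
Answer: 1140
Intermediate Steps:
-24*((-7 - 23)/((2 + 0) + 2) - 40) = -24*(-30/(2 + 2) - 40) = -24*(-30/4 - 40) = -24*(-30*1/4 - 40) = -24*(-15/2 - 40) = -24*(-95/2) = 1140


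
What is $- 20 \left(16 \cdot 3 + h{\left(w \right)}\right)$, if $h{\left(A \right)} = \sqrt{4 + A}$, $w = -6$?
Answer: $-960 - 20 i \sqrt{2} \approx -960.0 - 28.284 i$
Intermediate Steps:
$- 20 \left(16 \cdot 3 + h{\left(w \right)}\right) = - 20 \left(16 \cdot 3 + \sqrt{4 - 6}\right) = - 20 \left(48 + \sqrt{-2}\right) = - 20 \left(48 + i \sqrt{2}\right) = -960 - 20 i \sqrt{2}$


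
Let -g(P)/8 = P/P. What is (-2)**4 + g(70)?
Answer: 8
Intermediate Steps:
g(P) = -8 (g(P) = -8*P/P = -8*1 = -8)
(-2)**4 + g(70) = (-2)**4 - 8 = 16 - 8 = 8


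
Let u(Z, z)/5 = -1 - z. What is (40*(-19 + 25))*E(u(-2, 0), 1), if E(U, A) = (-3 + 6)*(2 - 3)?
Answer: -720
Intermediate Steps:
u(Z, z) = -5 - 5*z (u(Z, z) = 5*(-1 - z) = -5 - 5*z)
E(U, A) = -3 (E(U, A) = 3*(-1) = -3)
(40*(-19 + 25))*E(u(-2, 0), 1) = (40*(-19 + 25))*(-3) = (40*6)*(-3) = 240*(-3) = -720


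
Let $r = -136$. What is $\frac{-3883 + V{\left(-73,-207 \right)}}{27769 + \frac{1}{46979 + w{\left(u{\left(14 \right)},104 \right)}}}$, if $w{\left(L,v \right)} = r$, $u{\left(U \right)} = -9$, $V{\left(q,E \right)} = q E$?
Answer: $\frac{131488301}{325195817} \approx 0.40434$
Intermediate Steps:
$V{\left(q,E \right)} = E q$
$w{\left(L,v \right)} = -136$
$\frac{-3883 + V{\left(-73,-207 \right)}}{27769 + \frac{1}{46979 + w{\left(u{\left(14 \right)},104 \right)}}} = \frac{-3883 - -15111}{27769 + \frac{1}{46979 - 136}} = \frac{-3883 + 15111}{27769 + \frac{1}{46843}} = \frac{11228}{27769 + \frac{1}{46843}} = \frac{11228}{\frac{1300783268}{46843}} = 11228 \cdot \frac{46843}{1300783268} = \frac{131488301}{325195817}$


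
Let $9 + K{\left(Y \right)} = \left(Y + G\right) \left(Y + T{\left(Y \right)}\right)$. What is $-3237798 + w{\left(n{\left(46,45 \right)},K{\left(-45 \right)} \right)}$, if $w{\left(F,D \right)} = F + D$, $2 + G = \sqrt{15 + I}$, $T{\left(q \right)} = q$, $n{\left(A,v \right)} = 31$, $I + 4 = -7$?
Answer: $-3233726$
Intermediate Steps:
$I = -11$ ($I = -4 - 7 = -11$)
$G = 0$ ($G = -2 + \sqrt{15 - 11} = -2 + \sqrt{4} = -2 + 2 = 0$)
$K{\left(Y \right)} = -9 + 2 Y^{2}$ ($K{\left(Y \right)} = -9 + \left(Y + 0\right) \left(Y + Y\right) = -9 + Y 2 Y = -9 + 2 Y^{2}$)
$w{\left(F,D \right)} = D + F$
$-3237798 + w{\left(n{\left(46,45 \right)},K{\left(-45 \right)} \right)} = -3237798 + \left(\left(-9 + 2 \left(-45\right)^{2}\right) + 31\right) = -3237798 + \left(\left(-9 + 2 \cdot 2025\right) + 31\right) = -3237798 + \left(\left(-9 + 4050\right) + 31\right) = -3237798 + \left(4041 + 31\right) = -3237798 + 4072 = -3233726$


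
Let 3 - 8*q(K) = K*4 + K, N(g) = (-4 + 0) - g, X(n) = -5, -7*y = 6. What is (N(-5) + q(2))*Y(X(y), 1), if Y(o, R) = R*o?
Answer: -5/8 ≈ -0.62500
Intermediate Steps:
y = -6/7 (y = -⅐*6 = -6/7 ≈ -0.85714)
N(g) = -4 - g
q(K) = 3/8 - 5*K/8 (q(K) = 3/8 - (K*4 + K)/8 = 3/8 - (4*K + K)/8 = 3/8 - 5*K/8)
(N(-5) + q(2))*Y(X(y), 1) = ((-4 - 1*(-5)) + (3/8 - 5/8*2))*(1*(-5)) = ((-4 + 5) + (3/8 - 5/4))*(-5) = (1 - 7/8)*(-5) = (⅛)*(-5) = -5/8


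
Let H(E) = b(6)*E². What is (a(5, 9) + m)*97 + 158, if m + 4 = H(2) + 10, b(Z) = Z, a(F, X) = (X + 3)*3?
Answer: 6560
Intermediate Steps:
a(F, X) = 9 + 3*X (a(F, X) = (3 + X)*3 = 9 + 3*X)
H(E) = 6*E²
m = 30 (m = -4 + (6*2² + 10) = -4 + (6*4 + 10) = -4 + (24 + 10) = -4 + 34 = 30)
(a(5, 9) + m)*97 + 158 = ((9 + 3*9) + 30)*97 + 158 = ((9 + 27) + 30)*97 + 158 = (36 + 30)*97 + 158 = 66*97 + 158 = 6402 + 158 = 6560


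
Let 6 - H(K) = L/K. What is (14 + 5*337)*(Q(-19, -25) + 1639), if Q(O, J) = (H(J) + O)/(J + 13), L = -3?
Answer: 208988893/75 ≈ 2.7865e+6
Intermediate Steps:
H(K) = 6 + 3/K (H(K) = 6 - (-3)/K = 6 + 3/K)
Q(O, J) = (6 + O + 3/J)/(13 + J) (Q(O, J) = ((6 + 3/J) + O)/(J + 13) = (6 + O + 3/J)/(13 + J))
(14 + 5*337)*(Q(-19, -25) + 1639) = (14 + 5*337)*((3 - 25*(6 - 19))/((-25)*(13 - 25)) + 1639) = (14 + 1685)*(-1/25*(3 - 25*(-13))/(-12) + 1639) = 1699*(-1/25*(-1/12)*(3 + 325) + 1639) = 1699*(-1/25*(-1/12)*328 + 1639) = 1699*(82/75 + 1639) = 1699*(123007/75) = 208988893/75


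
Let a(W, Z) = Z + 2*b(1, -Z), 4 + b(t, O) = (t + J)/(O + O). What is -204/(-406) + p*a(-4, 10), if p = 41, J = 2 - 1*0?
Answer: 142511/2030 ≈ 70.203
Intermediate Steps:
J = 2 (J = 2 + 0 = 2)
b(t, O) = -4 + (2 + t)/(2*O) (b(t, O) = -4 + (t + 2)/(O + O) = -4 + (2 + t)/((2*O)) = -4 + (2 + t)*(1/(2*O)) = -4 + (2 + t)/(2*O))
a(W, Z) = Z - (3 + 8*Z)/Z (a(W, Z) = Z + 2*((2 + 1 - (-8)*Z)/(2*((-Z)))) = Z + 2*((-1/Z)*(2 + 1 + 8*Z)/2) = Z + 2*((-1/Z)*(3 + 8*Z)/2) = Z + 2*(-(3 + 8*Z)/(2*Z)) = Z - (3 + 8*Z)/Z)
-204/(-406) + p*a(-4, 10) = -204/(-406) + 41*(-8 + 10 - 3/10) = -204*(-1/406) + 41*(-8 + 10 - 3*⅒) = 102/203 + 41*(-8 + 10 - 3/10) = 102/203 + 41*(17/10) = 102/203 + 697/10 = 142511/2030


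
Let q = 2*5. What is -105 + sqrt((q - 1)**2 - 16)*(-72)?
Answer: -105 - 72*sqrt(65) ≈ -685.48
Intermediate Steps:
q = 10
-105 + sqrt((q - 1)**2 - 16)*(-72) = -105 + sqrt((10 - 1)**2 - 16)*(-72) = -105 + sqrt(9**2 - 16)*(-72) = -105 + sqrt(81 - 16)*(-72) = -105 + sqrt(65)*(-72) = -105 - 72*sqrt(65)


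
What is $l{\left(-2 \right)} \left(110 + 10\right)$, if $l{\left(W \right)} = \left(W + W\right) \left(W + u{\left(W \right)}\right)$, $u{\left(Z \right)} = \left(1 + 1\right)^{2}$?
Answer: $-960$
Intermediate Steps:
$u{\left(Z \right)} = 4$ ($u{\left(Z \right)} = 2^{2} = 4$)
$l{\left(W \right)} = 2 W \left(4 + W\right)$ ($l{\left(W \right)} = \left(W + W\right) \left(W + 4\right) = 2 W \left(4 + W\right)$)
$l{\left(-2 \right)} \left(110 + 10\right) = 2 \left(-2\right) \left(4 - 2\right) \left(110 + 10\right) = 2 \left(-2\right) 2 \cdot 120 = \left(-8\right) 120 = -960$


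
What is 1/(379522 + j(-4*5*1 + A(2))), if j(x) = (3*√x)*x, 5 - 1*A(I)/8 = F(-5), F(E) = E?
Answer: 189761/72017502242 - 90*√15/36008751121 ≈ 2.6252e-6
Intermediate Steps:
A(I) = 80 (A(I) = 40 - 8*(-5) = 40 + 40 = 80)
j(x) = 3*x^(3/2)
1/(379522 + j(-4*5*1 + A(2))) = 1/(379522 + 3*(-4*5*1 + 80)^(3/2)) = 1/(379522 + 3*(-20*1 + 80)^(3/2)) = 1/(379522 + 3*(-20 + 80)^(3/2)) = 1/(379522 + 3*60^(3/2)) = 1/(379522 + 3*(120*√15)) = 1/(379522 + 360*√15)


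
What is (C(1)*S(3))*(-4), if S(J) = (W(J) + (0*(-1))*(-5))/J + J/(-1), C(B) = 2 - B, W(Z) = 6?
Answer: 4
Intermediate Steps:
S(J) = -J + 6/J (S(J) = (6 + (0*(-1))*(-5))/J + J/(-1) = (6 + 0*(-5))/J + J*(-1) = (6 + 0)/J - J = 6/J - J = -J + 6/J)
(C(1)*S(3))*(-4) = ((2 - 1*1)*(-1*3 + 6/3))*(-4) = ((2 - 1)*(-3 + 6*(⅓)))*(-4) = (1*(-3 + 2))*(-4) = (1*(-1))*(-4) = -1*(-4) = 4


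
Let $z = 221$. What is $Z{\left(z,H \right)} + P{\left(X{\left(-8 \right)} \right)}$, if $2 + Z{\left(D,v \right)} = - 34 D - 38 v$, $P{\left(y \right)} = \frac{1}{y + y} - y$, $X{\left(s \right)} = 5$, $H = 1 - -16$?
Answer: $- \frac{81669}{10} \approx -8166.9$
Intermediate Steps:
$H = 17$ ($H = 1 + 16 = 17$)
$P{\left(y \right)} = \frac{1}{2 y} - y$
$Z{\left(D,v \right)} = -2 - 38 v - 34 D$ ($Z{\left(D,v \right)} = -2 - \left(34 D + 38 v\right) = -2 - 38 v - 34 D$)
$Z{\left(z,H \right)} + P{\left(X{\left(-8 \right)} \right)} = \left(-2 - 646 - 7514\right) + \left(\frac{1}{2 \cdot 5} - 5\right) = \left(-2 - 646 - 7514\right) + \left(\frac{1}{2} \cdot \frac{1}{5} - 5\right) = -8162 + \left(\frac{1}{10} - 5\right) = -8162 - \frac{49}{10} = - \frac{81669}{10}$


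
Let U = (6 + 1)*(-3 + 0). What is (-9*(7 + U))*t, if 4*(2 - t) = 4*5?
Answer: -378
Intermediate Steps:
t = -3 (t = 2 - 5 = -3)
U = -21 (U = 7*(-3) = -21)
(-9*(7 + U))*t = -9*(7 - 21)*(-3) = -9*(-14)*(-3) = 126*(-3) = -378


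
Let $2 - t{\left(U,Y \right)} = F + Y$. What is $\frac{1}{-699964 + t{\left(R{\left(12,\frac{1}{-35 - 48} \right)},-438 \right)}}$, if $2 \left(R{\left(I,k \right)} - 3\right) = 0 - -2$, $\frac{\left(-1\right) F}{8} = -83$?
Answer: $- \frac{1}{700188} \approx -1.4282 \cdot 10^{-6}$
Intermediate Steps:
$F = 664$ ($F = \left(-8\right) \left(-83\right) = 664$)
$R{\left(I,k \right)} = 4$ ($R{\left(I,k \right)} = 3 + \frac{0 - -2}{2} = 3 + \frac{0 + 2}{2} = 3 + \frac{1}{2} \cdot 2 = 3 + 1 = 4$)
$t{\left(U,Y \right)} = -662 - Y$ ($t{\left(U,Y \right)} = 2 - \left(664 + Y\right) = -662 - Y$)
$\frac{1}{-699964 + t{\left(R{\left(12,\frac{1}{-35 - 48} \right)},-438 \right)}} = \frac{1}{-699964 - 224} = \frac{1}{-700188} = - \frac{1}{700188}$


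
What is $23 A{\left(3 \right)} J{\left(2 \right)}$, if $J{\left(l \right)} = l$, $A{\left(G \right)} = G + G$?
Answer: $276$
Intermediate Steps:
$A{\left(G \right)} = 2 G$
$23 A{\left(3 \right)} J{\left(2 \right)} = 23 \cdot 2 \cdot 3 \cdot 2 = 23 \cdot 6 \cdot 2 = 138 \cdot 2 = 276$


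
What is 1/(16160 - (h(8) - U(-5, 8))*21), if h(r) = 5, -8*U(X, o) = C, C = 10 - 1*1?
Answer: 8/128251 ≈ 6.2378e-5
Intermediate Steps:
C = 9 (C = 10 - 1 = 9)
U(X, o) = -9/8 (U(X, o) = -⅛*9 = -9/8)
1/(16160 - (h(8) - U(-5, 8))*21) = 1/(16160 - (5 - 1*(-9/8))*21) = 1/(16160 - (5 + 9/8)*21) = 1/(16160 - 49*21/8) = 1/(16160 - 1*1029/8) = 1/(16160 - 1029/8) = 1/(128251/8) = 8/128251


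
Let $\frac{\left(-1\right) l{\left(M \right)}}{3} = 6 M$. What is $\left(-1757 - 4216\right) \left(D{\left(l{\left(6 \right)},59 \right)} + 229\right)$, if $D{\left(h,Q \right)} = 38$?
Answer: $-1594791$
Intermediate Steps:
$l{\left(M \right)} = - 18 M$ ($l{\left(M \right)} = - 3 \cdot 6 M = - 18 M$)
$\left(-1757 - 4216\right) \left(D{\left(l{\left(6 \right)},59 \right)} + 229\right) = \left(-1757 - 4216\right) \left(38 + 229\right) = \left(-5973\right) 267 = -1594791$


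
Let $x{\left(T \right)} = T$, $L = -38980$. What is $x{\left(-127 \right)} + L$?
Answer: $-39107$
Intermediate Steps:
$x{\left(-127 \right)} + L = -127 - 38980 = -39107$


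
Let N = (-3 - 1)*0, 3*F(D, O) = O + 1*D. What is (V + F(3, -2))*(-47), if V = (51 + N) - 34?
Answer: -2444/3 ≈ -814.67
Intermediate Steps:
F(D, O) = D/3 + O/3 (F(D, O) = (O + 1*D)/3 = (O + D)/3 = (D + O)/3 = D/3 + O/3)
N = 0 (N = -4*0 = 0)
V = 17 (V = (51 + 0) - 34 = 51 - 34 = 17)
(V + F(3, -2))*(-47) = (17 + ((⅓)*3 + (⅓)*(-2)))*(-47) = (17 + (1 - ⅔))*(-47) = (17 + ⅓)*(-47) = (52/3)*(-47) = -2444/3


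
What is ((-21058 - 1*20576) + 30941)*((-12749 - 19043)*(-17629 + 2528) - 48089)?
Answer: -5133098761779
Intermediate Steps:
((-21058 - 1*20576) + 30941)*((-12749 - 19043)*(-17629 + 2528) - 48089) = ((-21058 - 20576) + 30941)*(-31792*(-15101) - 48089) = (-41634 + 30941)*(480090992 - 48089) = -10693*480042903 = -5133098761779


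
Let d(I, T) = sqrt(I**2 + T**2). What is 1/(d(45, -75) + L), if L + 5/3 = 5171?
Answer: 23262/120214607 - 135*sqrt(34)/240429214 ≈ 0.00019023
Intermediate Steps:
L = 15508/3 (L = -5/3 + 5171 = 15508/3 ≈ 5169.3)
1/(d(45, -75) + L) = 1/(sqrt(45**2 + (-75)**2) + 15508/3) = 1/(sqrt(2025 + 5625) + 15508/3) = 1/(sqrt(7650) + 15508/3) = 1/(15*sqrt(34) + 15508/3) = 1/(15508/3 + 15*sqrt(34))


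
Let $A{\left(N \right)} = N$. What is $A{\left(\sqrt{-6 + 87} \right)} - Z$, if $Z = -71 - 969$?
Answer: $1049$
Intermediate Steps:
$Z = -1040$ ($Z = -71 - 969 = -1040$)
$A{\left(\sqrt{-6 + 87} \right)} - Z = \sqrt{-6 + 87} - -1040 = \sqrt{81} + 1040 = 9 + 1040 = 1049$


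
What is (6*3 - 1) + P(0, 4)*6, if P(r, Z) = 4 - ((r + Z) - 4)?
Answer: 41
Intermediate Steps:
P(r, Z) = 8 - Z - r (P(r, Z) = 4 - ((Z + r) - 4) = 4 - (-4 + Z + r) = 4 + (4 - Z - r) = 8 - Z - r)
(6*3 - 1) + P(0, 4)*6 = (6*3 - 1) + (8 - 1*4 - 1*0)*6 = (18 - 1) + (8 - 4 + 0)*6 = 17 + 4*6 = 17 + 24 = 41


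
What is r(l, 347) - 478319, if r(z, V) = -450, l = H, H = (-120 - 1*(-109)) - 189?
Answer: -478769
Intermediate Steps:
H = -200 (H = (-120 + 109) - 189 = -11 - 189 = -200)
l = -200
r(l, 347) - 478319 = -450 - 478319 = -478769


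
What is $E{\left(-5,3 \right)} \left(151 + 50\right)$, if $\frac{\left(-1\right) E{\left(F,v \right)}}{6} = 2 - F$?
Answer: $-8442$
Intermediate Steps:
$E{\left(F,v \right)} = -12 + 6 F$ ($E{\left(F,v \right)} = - 6 \left(2 - F\right) = -12 + 6 F$)
$E{\left(-5,3 \right)} \left(151 + 50\right) = \left(-12 + 6 \left(-5\right)\right) \left(151 + 50\right) = \left(-12 - 30\right) 201 = \left(-42\right) 201 = -8442$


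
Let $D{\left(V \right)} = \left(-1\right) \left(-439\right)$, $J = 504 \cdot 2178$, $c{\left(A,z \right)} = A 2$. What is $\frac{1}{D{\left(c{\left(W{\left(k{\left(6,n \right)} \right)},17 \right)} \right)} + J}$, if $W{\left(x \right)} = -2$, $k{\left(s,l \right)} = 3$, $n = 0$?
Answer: $\frac{1}{1098151} \approx 9.1062 \cdot 10^{-7}$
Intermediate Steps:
$c{\left(A,z \right)} = 2 A$
$J = 1097712$
$D{\left(V \right)} = 439$
$\frac{1}{D{\left(c{\left(W{\left(k{\left(6,n \right)} \right)},17 \right)} \right)} + J} = \frac{1}{439 + 1097712} = \frac{1}{1098151}$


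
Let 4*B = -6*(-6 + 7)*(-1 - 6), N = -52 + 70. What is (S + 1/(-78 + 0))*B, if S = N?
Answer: 9821/52 ≈ 188.87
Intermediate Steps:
N = 18
S = 18
B = 21/2 (B = (-6*(-6 + 7)*(-1 - 6))/4 = (-6*(-7))/4 = (¼)*42 = 21/2 ≈ 10.500)
(S + 1/(-78 + 0))*B = (18 + 1/(-78 + 0))*(21/2) = (18 + 1/(-78))*(21/2) = (18 - 1/78)*(21/2) = (1403/78)*(21/2) = 9821/52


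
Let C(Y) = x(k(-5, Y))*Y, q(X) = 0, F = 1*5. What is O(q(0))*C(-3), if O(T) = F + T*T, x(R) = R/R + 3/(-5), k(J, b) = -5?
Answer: -6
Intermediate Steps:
x(R) = ⅖ (x(R) = 1 + 3*(-⅕) = 1 - ⅗ = ⅖)
F = 5
C(Y) = 2*Y/5
O(T) = 5 + T² (O(T) = 5 + T*T = 5 + T²)
O(q(0))*C(-3) = (5 + 0²)*((⅖)*(-3)) = (5 + 0)*(-6/5) = 5*(-6/5) = -6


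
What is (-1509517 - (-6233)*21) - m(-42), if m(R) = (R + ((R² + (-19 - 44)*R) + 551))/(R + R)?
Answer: -115799497/84 ≈ -1.3786e+6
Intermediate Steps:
m(R) = (551 + R² - 62*R)/(2*R) (m(R) = (R + ((R² - 63*R) + 551))/((2*R)) = (R + (551 + R² - 63*R))*(1/(2*R)) = (551 + R² - 62*R)*(1/(2*R)) = (551 + R² - 62*R)/(2*R))
(-1509517 - (-6233)*21) - m(-42) = (-1509517 - (-6233)*21) - (551 - 42*(-62 - 42))/(2*(-42)) = (-1509517 - 1*(-130893)) - (-1)*(551 - 42*(-104))/(2*42) = (-1509517 + 130893) - (-1)*(551 + 4368)/(2*42) = -1378624 - (-1)*4919/(2*42) = -1378624 - 1*(-4919/84) = -1378624 + 4919/84 = -115799497/84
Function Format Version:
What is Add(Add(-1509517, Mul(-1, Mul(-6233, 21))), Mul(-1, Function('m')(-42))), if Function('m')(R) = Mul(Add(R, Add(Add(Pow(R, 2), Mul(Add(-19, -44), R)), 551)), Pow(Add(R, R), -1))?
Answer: Rational(-115799497, 84) ≈ -1.3786e+6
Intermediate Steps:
Function('m')(R) = Mul(Rational(1, 2), Pow(R, -1), Add(551, Pow(R, 2), Mul(-62, R))) (Function('m')(R) = Mul(Add(R, Add(Add(Pow(R, 2), Mul(-63, R)), 551)), Pow(Mul(2, R), -1)) = Mul(Add(R, Add(551, Pow(R, 2), Mul(-63, R))), Mul(Rational(1, 2), Pow(R, -1))) = Mul(Add(551, Pow(R, 2), Mul(-62, R)), Mul(Rational(1, 2), Pow(R, -1))) = Mul(Rational(1, 2), Pow(R, -1), Add(551, Pow(R, 2), Mul(-62, R))))
Add(Add(-1509517, Mul(-1, Mul(-6233, 21))), Mul(-1, Function('m')(-42))) = Add(Add(-1509517, Mul(-1, Mul(-6233, 21))), Mul(-1, Mul(Rational(1, 2), Pow(-42, -1), Add(551, Mul(-42, Add(-62, -42)))))) = Add(Add(-1509517, Mul(-1, -130893)), Mul(-1, Mul(Rational(1, 2), Rational(-1, 42), Add(551, Mul(-42, -104))))) = Add(Add(-1509517, 130893), Mul(-1, Mul(Rational(1, 2), Rational(-1, 42), Add(551, 4368)))) = Add(-1378624, Mul(-1, Mul(Rational(1, 2), Rational(-1, 42), 4919))) = Add(-1378624, Mul(-1, Rational(-4919, 84))) = Add(-1378624, Rational(4919, 84)) = Rational(-115799497, 84)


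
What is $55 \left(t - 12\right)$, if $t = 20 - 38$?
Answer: $-1650$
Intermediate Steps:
$t = -18$
$55 \left(t - 12\right) = 55 \left(-18 - 12\right) = 55 \left(-30\right) = -1650$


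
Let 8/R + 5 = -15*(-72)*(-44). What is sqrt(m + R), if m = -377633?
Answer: 3*I*sqrt(3790806982337)/9505 ≈ 614.52*I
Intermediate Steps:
R = -8/47525 (R = 8/(-5 - 15*(-72)*(-44)) = 8/(-5 + 1080*(-44)) = 8/(-5 - 47520) = 8/(-47525) = 8*(-1/47525) = -8/47525 ≈ -0.00016833)
sqrt(m + R) = sqrt(-377633 - 8/47525) = sqrt(-17947008333/47525) = 3*I*sqrt(3790806982337)/9505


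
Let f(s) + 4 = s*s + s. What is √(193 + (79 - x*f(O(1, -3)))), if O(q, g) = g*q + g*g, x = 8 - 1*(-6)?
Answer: 2*I*√65 ≈ 16.125*I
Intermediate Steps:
x = 14 (x = 8 + 6 = 14)
O(q, g) = g² + g*q (O(q, g) = g*q + g² = g² + g*q)
f(s) = -4 + s + s² (f(s) = -4 + (s*s + s) = -4 + (s² + s) = -4 + (s + s²) = -4 + s + s²)
√(193 + (79 - x*f(O(1, -3)))) = √(193 + (79 - 14*(-4 - 3*(-3 + 1) + (-3*(-3 + 1))²))) = √(193 + (79 - 14*(-4 - 3*(-2) + (-3*(-2))²))) = √(193 + (79 - 14*(-4 + 6 + 6²))) = √(193 + (79 - 14*(-4 + 6 + 36))) = √(193 + (79 - 14*38)) = √(193 + (79 - 1*532)) = √(193 + (79 - 532)) = √(193 - 453) = √(-260) = 2*I*√65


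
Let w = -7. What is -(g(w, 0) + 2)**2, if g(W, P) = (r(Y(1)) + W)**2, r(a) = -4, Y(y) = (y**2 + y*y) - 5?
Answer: -15129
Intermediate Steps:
Y(y) = -5 + 2*y**2 (Y(y) = (y**2 + y**2) - 5 = 2*y**2 - 5 = -5 + 2*y**2)
g(W, P) = (-4 + W)**2
-(g(w, 0) + 2)**2 = -((-4 - 7)**2 + 2)**2 = -((-11)**2 + 2)**2 = -(121 + 2)**2 = -1*123**2 = -1*15129 = -15129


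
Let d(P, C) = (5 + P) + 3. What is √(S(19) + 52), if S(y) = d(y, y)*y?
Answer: √565 ≈ 23.770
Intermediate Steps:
d(P, C) = 8 + P
S(y) = y*(8 + y) (S(y) = (8 + y)*y = y*(8 + y))
√(S(19) + 52) = √(19*(8 + 19) + 52) = √(19*27 + 52) = √(513 + 52) = √565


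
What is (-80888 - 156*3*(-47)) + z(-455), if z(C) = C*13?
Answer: -64807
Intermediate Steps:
z(C) = 13*C
(-80888 - 156*3*(-47)) + z(-455) = (-80888 - 156*3*(-47)) + 13*(-455) = (-80888 - 468*(-47)) - 5915 = (-80888 + 21996) - 5915 = -58892 - 5915 = -64807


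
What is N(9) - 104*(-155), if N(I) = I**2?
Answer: 16201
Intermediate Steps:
N(9) - 104*(-155) = 9**2 - 104*(-155) = 81 + 16120 = 16201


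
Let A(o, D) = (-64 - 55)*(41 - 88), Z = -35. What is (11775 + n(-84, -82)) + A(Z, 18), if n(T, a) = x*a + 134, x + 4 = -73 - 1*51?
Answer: 27998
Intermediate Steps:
x = -128 (x = -4 + (-73 - 1*51) = -4 + (-73 - 51) = -4 - 124 = -128)
A(o, D) = 5593 (A(o, D) = -119*(-47) = 5593)
n(T, a) = 134 - 128*a (n(T, a) = -128*a + 134 = 134 - 128*a)
(11775 + n(-84, -82)) + A(Z, 18) = (11775 + (134 - 128*(-82))) + 5593 = (11775 + (134 + 10496)) + 5593 = (11775 + 10630) + 5593 = 22405 + 5593 = 27998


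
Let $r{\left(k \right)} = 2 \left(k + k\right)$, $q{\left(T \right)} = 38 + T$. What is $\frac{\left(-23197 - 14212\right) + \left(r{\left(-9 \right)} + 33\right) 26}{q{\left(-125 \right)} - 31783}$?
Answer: $\frac{37487}{31870} \approx 1.1762$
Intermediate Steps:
$r{\left(k \right)} = 4 k$ ($r{\left(k \right)} = 2 \cdot 2 k = 4 k$)
$\frac{\left(-23197 - 14212\right) + \left(r{\left(-9 \right)} + 33\right) 26}{q{\left(-125 \right)} - 31783} = \frac{\left(-23197 - 14212\right) + \left(4 \left(-9\right) + 33\right) 26}{\left(38 - 125\right) - 31783} = \frac{\left(-23197 - 14212\right) + \left(-36 + 33\right) 26}{-87 - 31783} = \frac{-37409 - 78}{-31870} = \left(-37409 - 78\right) \left(- \frac{1}{31870}\right) = \left(-37487\right) \left(- \frac{1}{31870}\right) = \frac{37487}{31870}$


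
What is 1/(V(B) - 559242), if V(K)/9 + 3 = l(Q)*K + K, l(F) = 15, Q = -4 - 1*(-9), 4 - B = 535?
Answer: -1/635733 ≈ -1.5730e-6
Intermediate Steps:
B = -531 (B = 4 - 1*535 = 4 - 535 = -531)
Q = 5 (Q = -4 + 9 = 5)
V(K) = -27 + 144*K (V(K) = -27 + 9*(15*K + K) = -27 + 9*(16*K) = -27 + 144*K)
1/(V(B) - 559242) = 1/((-27 + 144*(-531)) - 559242) = 1/((-27 - 76464) - 559242) = 1/(-76491 - 559242) = 1/(-635733) = -1/635733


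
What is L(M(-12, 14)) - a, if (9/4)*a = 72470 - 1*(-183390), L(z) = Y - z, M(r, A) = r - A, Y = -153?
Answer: -1024583/9 ≈ -1.1384e+5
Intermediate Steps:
L(z) = -153 - z
a = 1023440/9 (a = 4*(72470 - 1*(-183390))/9 = 4*(72470 + 183390)/9 = (4/9)*255860 = 1023440/9 ≈ 1.1372e+5)
L(M(-12, 14)) - a = (-153 - (-12 - 1*14)) - 1*1023440/9 = (-153 - (-12 - 14)) - 1023440/9 = (-153 - 1*(-26)) - 1023440/9 = (-153 + 26) - 1023440/9 = -127 - 1023440/9 = -1024583/9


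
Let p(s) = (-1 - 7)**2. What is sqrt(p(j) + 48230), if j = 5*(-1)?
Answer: 3*sqrt(5366) ≈ 219.76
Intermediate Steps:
j = -5
p(s) = 64 (p(s) = (-8)**2 = 64)
sqrt(p(j) + 48230) = sqrt(64 + 48230) = sqrt(48294) = 3*sqrt(5366)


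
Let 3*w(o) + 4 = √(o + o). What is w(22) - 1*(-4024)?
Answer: 12068/3 + 2*√11/3 ≈ 4024.9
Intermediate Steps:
w(o) = -4/3 + √2*√o/3 (w(o) = -4/3 + √(o + o)/3 = -4/3 + √(2*o)/3 = -4/3 + (√2*√o)/3 = -4/3 + √2*√o/3)
w(22) - 1*(-4024) = (-4/3 + √2*√22/3) - 1*(-4024) = (-4/3 + 2*√11/3) + 4024 = 12068/3 + 2*√11/3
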